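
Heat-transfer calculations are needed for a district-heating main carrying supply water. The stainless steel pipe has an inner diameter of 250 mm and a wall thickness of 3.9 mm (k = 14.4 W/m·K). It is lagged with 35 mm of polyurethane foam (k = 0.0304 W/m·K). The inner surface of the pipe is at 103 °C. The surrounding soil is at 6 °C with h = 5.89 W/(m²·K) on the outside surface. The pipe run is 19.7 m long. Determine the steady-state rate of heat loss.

Cylindrical conduction, so R = ln(r₂/r₁)/(2πkL) per layer, in series:
R_stainless steel pipe wall = ln(128.9/125)/(2π×14.4×19.7) = 1.724×10^-5 K/W
R_polyurethane foam = ln(163.9/128.9)/(2π×0.0304×19.7) = 0.06384 K/W
R_outer film = 1/(h_o·2πr_oL) = 1/(5.89×2π×0.1639×19.7) = 0.008369 K/W
R_total = 0.07223 K/W
Q = ΔT/R_total = 97/0.07223

Q ≈ 1340 W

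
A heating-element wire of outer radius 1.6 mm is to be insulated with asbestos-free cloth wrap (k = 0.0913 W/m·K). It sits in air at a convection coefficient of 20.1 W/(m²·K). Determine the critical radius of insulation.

r_cr ≈ 4.54 mm

For a cylinder r_cr = k/h = 0.0913/20.1
r_cr = 4.54 mm; since the bare radius (1.6 mm) is below r_cr, adding a thin layer of insulation will *increase* heat loss.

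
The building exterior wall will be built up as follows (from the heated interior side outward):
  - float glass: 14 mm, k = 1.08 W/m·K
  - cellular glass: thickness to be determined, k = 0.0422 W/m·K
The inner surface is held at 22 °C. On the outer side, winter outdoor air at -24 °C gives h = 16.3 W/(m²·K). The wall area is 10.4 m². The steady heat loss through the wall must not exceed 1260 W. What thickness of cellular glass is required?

Series thermal resistances:
R_float glass = L/(kA) = 0.014/(1.08×10.4) = 0.001246 K/W
R_outer film = 1/(h_o·A) = 1/(16.3×10.4) = 0.005899 K/W
Sum of the known resistances R_other = 0.007145 K/W
Required total resistance R_tot = ΔT/Q_allow = 46/1260 = 0.03651 K/W
R_cellular glass = R_tot − R_other = 0.02936 K/W
L = R·k·A = 0.02936×0.0422×10.4

L ≈ 12.9 mm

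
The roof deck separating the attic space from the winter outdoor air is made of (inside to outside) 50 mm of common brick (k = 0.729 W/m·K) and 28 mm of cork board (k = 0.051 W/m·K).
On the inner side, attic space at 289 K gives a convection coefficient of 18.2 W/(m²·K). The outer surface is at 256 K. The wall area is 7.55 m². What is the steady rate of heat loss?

Q ≈ 370 W

Model the wall as resistances in series:
R_inner film = 1/(h_i·A) = 1/(18.2×7.55) = 0.007277 K/W
R_common brick = L/(kA) = 0.05/(0.729×7.55) = 0.009084 K/W
R_cork board = L/(kA) = 0.028/(0.051×7.55) = 0.07272 K/W
R_total = 0.08908 K/W
Q = ΔT / R_total = 33 / 0.08908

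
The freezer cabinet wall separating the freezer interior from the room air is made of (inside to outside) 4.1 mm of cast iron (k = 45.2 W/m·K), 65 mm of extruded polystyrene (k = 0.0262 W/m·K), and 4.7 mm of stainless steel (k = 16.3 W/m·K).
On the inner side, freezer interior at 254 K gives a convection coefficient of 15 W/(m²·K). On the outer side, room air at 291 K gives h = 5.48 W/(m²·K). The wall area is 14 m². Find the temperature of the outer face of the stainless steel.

Treating each layer as a thermal resistance in series:
R_inner film = 1/(h_i·A) = 1/(15×14) = 0.004762 K/W
R_cast iron = L/(kA) = 0.0041/(45.2×14) = 6.479×10^-6 K/W
R_extruded polystyrene = L/(kA) = 0.065/(0.0262×14) = 0.1772 K/W
R_stainless steel = L/(kA) = 0.0047/(16.3×14) = 2.06×10^-5 K/W
R_outer film = 1/(h_o·A) = 1/(5.48×14) = 0.01303 K/W
R_total = 0.195 K/W;  Q = ΔT/R_total = 37/0.195 = 189.7 W
T_interface = T_inner + Q·ΣR(inner→interface) = 254 + 190×0.182

T ≈ 289 K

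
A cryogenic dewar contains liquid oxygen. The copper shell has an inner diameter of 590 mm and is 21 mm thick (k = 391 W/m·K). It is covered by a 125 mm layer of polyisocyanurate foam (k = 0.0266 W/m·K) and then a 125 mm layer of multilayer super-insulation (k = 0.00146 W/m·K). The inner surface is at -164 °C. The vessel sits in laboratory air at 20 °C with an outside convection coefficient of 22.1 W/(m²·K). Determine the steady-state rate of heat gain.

Q ≈ 6.14 W

Spherical conduction: R = (1/r_in − 1/r_out)/(4πk) per layer; series-sum.
R_copper shell = (1/0.295 − 1/0.316)/(4π×391) = 4.585×10^-5 K/W
R_polyisocyanurate foam = (1/0.316 − 1/0.441)/(4π×0.0266) = 2.683 K/W
R_multilayer super-insulation = (1/0.441 − 1/0.566)/(4π×0.00146) = 27.3 K/W
R_outer film = 1/(h·4πr_o²) = 1/(22.1×4π×0.566²) = 0.01124 K/W
R_total = 29.99 K/W
Q = ΔT/R_total = 184/29.99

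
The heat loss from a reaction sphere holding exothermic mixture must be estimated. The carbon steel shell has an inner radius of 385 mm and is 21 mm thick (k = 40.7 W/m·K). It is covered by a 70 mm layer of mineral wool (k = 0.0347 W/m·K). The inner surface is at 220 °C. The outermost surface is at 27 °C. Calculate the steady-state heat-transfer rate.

Q ≈ 232 W

Radial (spherical) resistances in series:
R_carbon steel shell = (1/0.385 − 1/0.406)/(4π×40.7) = 2.627×10^-4 K/W
R_mineral wool = (1/0.406 − 1/0.476)/(4π×0.0347) = 0.8307 K/W
R_total = 0.8309 K/W
Q = ΔT/R_total = 193/0.8309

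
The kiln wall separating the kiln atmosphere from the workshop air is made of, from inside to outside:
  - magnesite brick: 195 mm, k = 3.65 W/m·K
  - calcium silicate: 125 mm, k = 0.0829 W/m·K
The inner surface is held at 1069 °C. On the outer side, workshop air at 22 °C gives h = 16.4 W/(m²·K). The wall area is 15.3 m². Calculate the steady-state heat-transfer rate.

Q ≈ 9870 W

Using the resistance-network approach (series):
R_magnesite brick = L/(kA) = 0.195/(3.65×15.3) = 0.003492 K/W
R_calcium silicate = L/(kA) = 0.125/(0.0829×15.3) = 0.09855 K/W
R_outer film = 1/(h_o·A) = 1/(16.4×15.3) = 0.003985 K/W
R_total = 0.106 K/W
Q = ΔT / R_total = 1047 / 0.106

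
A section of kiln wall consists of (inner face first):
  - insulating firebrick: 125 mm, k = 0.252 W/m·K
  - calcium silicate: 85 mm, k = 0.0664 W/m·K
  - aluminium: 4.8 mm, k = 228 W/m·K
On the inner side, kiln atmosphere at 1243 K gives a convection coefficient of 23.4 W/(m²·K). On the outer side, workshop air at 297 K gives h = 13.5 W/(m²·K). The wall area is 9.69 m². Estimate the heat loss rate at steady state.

Q ≈ 4840 W

Model the wall as resistances in series:
R_inner film = 1/(h_i·A) = 1/(23.4×9.69) = 0.00441 K/W
R_insulating firebrick = L/(kA) = 0.125/(0.252×9.69) = 0.05119 K/W
R_calcium silicate = L/(kA) = 0.085/(0.0664×9.69) = 0.1321 K/W
R_aluminium = L/(kA) = 0.0048/(228×9.69) = 2.173×10^-6 K/W
R_outer film = 1/(h_o·A) = 1/(13.5×9.69) = 0.007644 K/W
R_total = 0.1954 K/W
Q = ΔT / R_total = 946 / 0.1954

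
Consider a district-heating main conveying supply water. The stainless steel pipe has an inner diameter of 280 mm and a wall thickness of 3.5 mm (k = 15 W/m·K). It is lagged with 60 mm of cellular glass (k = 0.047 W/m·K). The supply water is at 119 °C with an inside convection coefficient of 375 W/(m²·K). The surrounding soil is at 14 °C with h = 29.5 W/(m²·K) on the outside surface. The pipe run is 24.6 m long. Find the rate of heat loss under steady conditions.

Treating each annulus and film as a series resistance:
R_inner film = 1/(h_i·2πr₁L) = 1/(375×2π×0.14×24.6) = 1.232×10^-4 K/W
R_stainless steel pipe wall = ln(143.5/140)/(2π×15×24.6) = 1.065×10^-5 K/W
R_cellular glass = ln(203.5/143.5)/(2π×0.047×24.6) = 0.04809 K/W
R_outer film = 1/(h_o·2πr_oL) = 1/(29.5×2π×0.2035×24.6) = 0.001078 K/W
R_total = 0.0493 K/W
Q = ΔT/R_total = 105/0.0493

Q ≈ 2130 W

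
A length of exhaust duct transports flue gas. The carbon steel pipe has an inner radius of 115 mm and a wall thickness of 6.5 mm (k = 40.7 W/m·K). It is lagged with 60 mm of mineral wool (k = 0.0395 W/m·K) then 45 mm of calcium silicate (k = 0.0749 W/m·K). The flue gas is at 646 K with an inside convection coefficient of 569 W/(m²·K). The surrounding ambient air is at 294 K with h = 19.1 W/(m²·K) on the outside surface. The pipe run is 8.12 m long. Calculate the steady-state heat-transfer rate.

Treating each annulus and film as a series resistance:
R_inner film = 1/(h_i·2πr₁L) = 1/(569×2π×0.115×8.12) = 2.995×10^-4 K/W
R_carbon steel pipe wall = ln(121.5/115)/(2π×40.7×8.12) = 2.648×10^-5 K/W
R_mineral wool = ln(181.5/121.5)/(2π×0.0395×8.12) = 0.1992 K/W
R_calcium silicate = ln(226.5/181.5)/(2π×0.0749×8.12) = 0.05796 K/W
R_outer film = 1/(h_o·2πr_oL) = 1/(19.1×2π×0.2265×8.12) = 0.004531 K/W
R_total = 0.262 K/W
Q = ΔT/R_total = 352/0.262

Q ≈ 1340 W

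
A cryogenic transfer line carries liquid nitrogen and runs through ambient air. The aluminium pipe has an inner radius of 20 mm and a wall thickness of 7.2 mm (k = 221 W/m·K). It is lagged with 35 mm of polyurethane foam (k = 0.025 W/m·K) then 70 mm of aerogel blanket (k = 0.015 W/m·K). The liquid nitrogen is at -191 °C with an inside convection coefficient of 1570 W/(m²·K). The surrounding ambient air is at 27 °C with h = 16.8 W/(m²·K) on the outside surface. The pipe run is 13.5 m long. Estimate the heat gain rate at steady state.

Radial resistances (cylindrical: R_cond = ln(r_o/r_i)/(2πkL), R_conv = 1/(h·2πrL)):
R_inner film = 1/(h_i·2πr₁L) = 1/(1570×2π×0.02×13.5) = 3.755×10^-4 K/W
R_aluminium pipe wall = ln(27.2/20)/(2π×221×13.5) = 1.64×10^-5 K/W
R_polyurethane foam = ln(62.2/27.2)/(2π×0.025×13.5) = 0.3901 K/W
R_aerogel blanket = ln(132.2/62.2)/(2π×0.015×13.5) = 0.5926 K/W
R_outer film = 1/(h_o·2πr_oL) = 1/(16.8×2π×0.1322×13.5) = 0.005308 K/W
R_total = 0.9883 K/W
Q = ΔT/R_total = 218/0.9883

Q ≈ 221 W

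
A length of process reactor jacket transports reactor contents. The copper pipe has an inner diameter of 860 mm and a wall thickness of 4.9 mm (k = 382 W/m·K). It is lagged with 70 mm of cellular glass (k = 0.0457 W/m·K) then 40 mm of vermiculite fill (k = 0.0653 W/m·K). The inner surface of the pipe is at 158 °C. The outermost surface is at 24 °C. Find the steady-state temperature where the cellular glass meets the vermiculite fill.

Per-layer cylindrical resistances, series-summed:
R_copper pipe wall = ln(434.9/430)/(2π×382×1) = 4.721×10^-6 K/W
R_cellular glass = ln(504.9/434.9)/(2π×0.0457×1) = 0.5198 K/W
R_vermiculite fill = ln(544.9/504.9)/(2π×0.0653×1) = 0.1858 K/W
R_total = 0.7056 K/W
Q = ΔT/R_total = 134/0.7056
Q = 190 W/m
T_interface = T_inner − Q·ΣR(inner→interface) = 158 − 190×0.5198

T ≈ 59.3 °C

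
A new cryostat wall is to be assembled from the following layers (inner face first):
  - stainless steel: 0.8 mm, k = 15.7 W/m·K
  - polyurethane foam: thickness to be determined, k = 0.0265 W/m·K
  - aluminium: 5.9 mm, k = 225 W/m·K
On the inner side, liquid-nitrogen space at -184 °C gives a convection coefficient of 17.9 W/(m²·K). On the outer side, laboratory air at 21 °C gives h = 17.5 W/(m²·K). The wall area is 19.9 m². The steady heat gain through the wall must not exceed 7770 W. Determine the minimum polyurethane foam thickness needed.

L ≈ 10.9 mm

Series thermal resistances:
R_inner film = 1/(h_i·A) = 1/(17.9×19.9) = 0.002807 K/W
R_stainless steel = L/(kA) = 0.0008/(15.7×19.9) = 2.561×10^-6 K/W
R_aluminium = L/(kA) = 0.0059/(225×19.9) = 1.318×10^-6 K/W
R_outer film = 1/(h_o·A) = 1/(17.5×19.9) = 0.002872 K/W
Sum of the known resistances R_other = 0.005683 K/W
Required total resistance R_tot = ΔT/Q_allow = 205/7770 = 0.02638 K/W
R_polyurethane foam = R_tot − R_other = 0.0207 K/W
L = R·k·A = 0.0207×0.0265×19.9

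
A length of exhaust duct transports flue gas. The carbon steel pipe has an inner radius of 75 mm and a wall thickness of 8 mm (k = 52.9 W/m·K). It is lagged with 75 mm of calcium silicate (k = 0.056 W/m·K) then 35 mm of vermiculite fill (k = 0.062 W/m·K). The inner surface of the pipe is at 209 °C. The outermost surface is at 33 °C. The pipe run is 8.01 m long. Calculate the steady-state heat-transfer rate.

Q ≈ 602 W

Cylindrical conduction, so R = ln(r₂/r₁)/(2πkL) per layer, in series:
R_carbon steel pipe wall = ln(83/75)/(2π×52.9×8.01) = 3.807×10^-5 K/W
R_calcium silicate = ln(158/83)/(2π×0.056×8.01) = 0.2284 K/W
R_vermiculite fill = ln(193/158)/(2π×0.062×8.01) = 0.06413 K/W
R_total = 0.2926 K/W
Q = ΔT/R_total = 176/0.2926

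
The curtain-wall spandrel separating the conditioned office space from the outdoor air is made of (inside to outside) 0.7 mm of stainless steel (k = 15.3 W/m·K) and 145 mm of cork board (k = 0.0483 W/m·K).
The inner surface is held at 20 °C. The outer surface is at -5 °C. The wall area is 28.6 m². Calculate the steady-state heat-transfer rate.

Q ≈ 238 W

Treating each layer as a thermal resistance in series:
R_stainless steel = L/(kA) = 0.0007/(15.3×28.6) = 1.6×10^-6 K/W
R_cork board = L/(kA) = 0.145/(0.0483×28.6) = 0.105 K/W
R_total = 0.105 K/W
Q = ΔT / R_total = 25 / 0.105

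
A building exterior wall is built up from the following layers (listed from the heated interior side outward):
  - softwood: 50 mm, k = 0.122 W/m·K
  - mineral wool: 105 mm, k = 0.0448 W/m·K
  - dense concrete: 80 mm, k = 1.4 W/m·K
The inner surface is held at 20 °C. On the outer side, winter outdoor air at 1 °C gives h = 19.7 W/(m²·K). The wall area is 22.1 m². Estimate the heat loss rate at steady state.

Q ≈ 147 W

Thermal resistances in series:
R_softwood = L/(kA) = 0.05/(0.122×22.1) = 0.01854 K/W
R_mineral wool = L/(kA) = 0.105/(0.0448×22.1) = 0.1061 K/W
R_dense concrete = L/(kA) = 0.08/(1.4×22.1) = 0.002586 K/W
R_outer film = 1/(h_o·A) = 1/(19.7×22.1) = 0.002297 K/W
R_total = 0.1295 K/W
Q = ΔT / R_total = 19 / 0.1295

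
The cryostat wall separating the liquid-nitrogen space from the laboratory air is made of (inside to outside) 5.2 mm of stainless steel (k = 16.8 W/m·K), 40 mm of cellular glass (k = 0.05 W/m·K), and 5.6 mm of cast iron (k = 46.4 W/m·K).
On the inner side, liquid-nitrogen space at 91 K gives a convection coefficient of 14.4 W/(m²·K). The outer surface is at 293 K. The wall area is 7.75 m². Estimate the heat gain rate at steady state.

Q ≈ 1800 W

Model the wall as resistances in series:
R_inner film = 1/(h_i·A) = 1/(14.4×7.75) = 0.008961 K/W
R_stainless steel = L/(kA) = 0.0052/(16.8×7.75) = 3.994×10^-5 K/W
R_cellular glass = L/(kA) = 0.04/(0.05×7.75) = 0.1032 K/W
R_cast iron = L/(kA) = 0.0056/(46.4×7.75) = 1.557×10^-5 K/W
R_total = 0.1122 K/W
Q = ΔT / R_total = 202 / 0.1122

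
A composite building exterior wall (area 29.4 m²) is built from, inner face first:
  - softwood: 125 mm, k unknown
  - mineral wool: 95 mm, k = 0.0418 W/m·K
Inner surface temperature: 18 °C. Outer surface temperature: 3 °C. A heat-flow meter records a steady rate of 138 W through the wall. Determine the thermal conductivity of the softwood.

k ≈ 0.135 W/(m·K)

Series thermal resistances:
R_mineral wool = L/(kA) = 0.095/(0.0418×29.4) = 0.0773 K/W
Sum of known resistances R_other = 0.0773 K/W
Total R = ΔT/Q = 15/138 = 0.1087 K/W
R_softwood = R_total − R_other = 0.03139 K/W
k = L/(R·A) = 0.125/(0.03139×29.4)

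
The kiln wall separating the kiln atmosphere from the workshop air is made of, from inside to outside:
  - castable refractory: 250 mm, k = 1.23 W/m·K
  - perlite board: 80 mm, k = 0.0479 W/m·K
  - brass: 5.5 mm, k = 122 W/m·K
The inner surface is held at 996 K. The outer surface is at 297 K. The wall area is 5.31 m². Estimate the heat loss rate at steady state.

Q ≈ 1980 W

Treating each layer as a thermal resistance in series:
R_castable refractory = L/(kA) = 0.25/(1.23×5.31) = 0.03828 K/W
R_perlite board = L/(kA) = 0.08/(0.0479×5.31) = 0.3145 K/W
R_brass = L/(kA) = 0.0055/(122×5.31) = 8.49×10^-6 K/W
R_total = 0.3528 K/W
Q = ΔT / R_total = 699 / 0.3528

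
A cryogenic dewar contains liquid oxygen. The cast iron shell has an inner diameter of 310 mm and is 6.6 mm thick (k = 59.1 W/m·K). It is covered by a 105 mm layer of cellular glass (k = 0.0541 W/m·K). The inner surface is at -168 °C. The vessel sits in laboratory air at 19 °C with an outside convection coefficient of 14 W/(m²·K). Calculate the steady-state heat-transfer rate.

Q ≈ 51 W

Radial (spherical) resistances in series:
R_cast iron shell = (1/0.155 − 1/0.1616)/(4π×59.1) = 3.548×10^-4 K/W
R_cellular glass = (1/0.1616 − 1/0.2666)/(4π×0.0541) = 3.585 K/W
R_outer film = 1/(h·4πr_o²) = 1/(14×4π×0.2666²) = 0.07997 K/W
R_total = 3.665 K/W
Q = ΔT/R_total = 187/3.665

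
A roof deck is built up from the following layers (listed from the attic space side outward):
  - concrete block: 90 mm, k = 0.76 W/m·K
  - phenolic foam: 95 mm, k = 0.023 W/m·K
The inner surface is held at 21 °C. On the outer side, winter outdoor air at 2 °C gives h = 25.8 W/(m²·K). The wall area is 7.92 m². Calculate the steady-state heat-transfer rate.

Series thermal resistances:
R_concrete block = L/(kA) = 0.09/(0.76×7.92) = 0.01495 K/W
R_phenolic foam = L/(kA) = 0.095/(0.023×7.92) = 0.5215 K/W
R_outer film = 1/(h_o·A) = 1/(25.8×7.92) = 0.004894 K/W
R_total = 0.5414 K/W
Q = ΔT / R_total = 19 / 0.5414

Q ≈ 35.1 W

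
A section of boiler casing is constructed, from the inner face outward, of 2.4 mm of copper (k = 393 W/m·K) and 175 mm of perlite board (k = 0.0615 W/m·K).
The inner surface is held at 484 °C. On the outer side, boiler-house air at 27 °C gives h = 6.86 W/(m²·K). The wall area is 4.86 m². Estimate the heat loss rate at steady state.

Series thermal resistances:
R_copper = L/(kA) = 0.0024/(393×4.86) = 1.257×10^-6 K/W
R_perlite board = L/(kA) = 0.175/(0.0615×4.86) = 0.5855 K/W
R_outer film = 1/(h_o·A) = 1/(6.86×4.86) = 0.02999 K/W
R_total = 0.6155 K/W
Q = ΔT / R_total = 457 / 0.6155

Q ≈ 742 W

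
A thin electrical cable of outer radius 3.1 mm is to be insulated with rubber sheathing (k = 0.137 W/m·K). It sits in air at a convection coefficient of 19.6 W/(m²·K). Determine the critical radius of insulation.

For a cylinder r_cr = k/h = 0.137/19.6
r_cr = 6.99 mm; since the bare radius (3.1 mm) is below r_cr, adding a thin layer of insulation will *increase* heat loss.

r_cr ≈ 6.99 mm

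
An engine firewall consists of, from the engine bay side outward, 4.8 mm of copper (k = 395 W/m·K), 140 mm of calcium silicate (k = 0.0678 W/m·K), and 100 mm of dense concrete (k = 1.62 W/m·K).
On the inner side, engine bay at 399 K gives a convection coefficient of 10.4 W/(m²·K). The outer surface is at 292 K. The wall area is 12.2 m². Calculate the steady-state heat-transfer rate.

Q ≈ 587 W

Model the wall as resistances in series:
R_inner film = 1/(h_i·A) = 1/(10.4×12.2) = 0.007881 K/W
R_copper = L/(kA) = 0.0048/(395×12.2) = 9.961×10^-7 K/W
R_calcium silicate = L/(kA) = 0.14/(0.0678×12.2) = 0.1693 K/W
R_dense concrete = L/(kA) = 0.1/(1.62×12.2) = 0.00506 K/W
R_total = 0.1822 K/W
Q = ΔT / R_total = 107 / 0.1822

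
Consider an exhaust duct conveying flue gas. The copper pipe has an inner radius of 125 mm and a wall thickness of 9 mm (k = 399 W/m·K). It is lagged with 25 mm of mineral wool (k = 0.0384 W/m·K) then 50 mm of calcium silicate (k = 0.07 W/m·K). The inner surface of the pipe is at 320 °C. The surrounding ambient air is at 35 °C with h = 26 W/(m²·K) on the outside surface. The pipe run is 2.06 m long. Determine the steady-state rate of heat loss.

Cylindrical conduction, so R = ln(r₂/r₁)/(2πkL) per layer, in series:
R_copper pipe wall = ln(134/125)/(2π×399×2.06) = 1.346×10^-5 K/W
R_mineral wool = ln(159/134)/(2π×0.0384×2.06) = 0.3442 K/W
R_calcium silicate = ln(209/159)/(2π×0.07×2.06) = 0.3018 K/W
R_outer film = 1/(h_o·2πr_oL) = 1/(26×2π×0.209×2.06) = 0.01422 K/W
R_total = 0.6602 K/W
Q = ΔT/R_total = 285/0.6602

Q ≈ 432 W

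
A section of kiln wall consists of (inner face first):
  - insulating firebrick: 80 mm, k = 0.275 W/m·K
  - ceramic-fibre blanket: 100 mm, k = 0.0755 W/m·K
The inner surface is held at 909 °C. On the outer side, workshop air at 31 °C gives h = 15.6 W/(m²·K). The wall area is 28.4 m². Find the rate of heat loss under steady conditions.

Q ≈ 14800 W

Thermal resistances in series:
R_insulating firebrick = L/(kA) = 0.08/(0.275×28.4) = 0.01024 K/W
R_ceramic-fibre blanket = L/(kA) = 0.1/(0.0755×28.4) = 0.04664 K/W
R_outer film = 1/(h_o·A) = 1/(15.6×28.4) = 0.002257 K/W
R_total = 0.05914 K/W
Q = ΔT / R_total = 878 / 0.05914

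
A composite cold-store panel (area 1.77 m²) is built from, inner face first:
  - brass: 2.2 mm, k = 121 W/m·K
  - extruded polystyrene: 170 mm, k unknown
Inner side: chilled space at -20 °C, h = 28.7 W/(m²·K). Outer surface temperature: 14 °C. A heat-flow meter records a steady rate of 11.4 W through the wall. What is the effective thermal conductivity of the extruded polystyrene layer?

k ≈ 0.0324 W/(m·K)

Model the wall as resistances in series:
R_inner film = 1/(h_i·A) = 1/(28.7×1.77) = 0.01969 K/W
R_brass = L/(kA) = 0.0022/(121×1.77) = 1.027×10^-5 K/W
Sum of known resistances R_other = 0.0197 K/W
Total R = ΔT/Q = 34/11.4 = 2.982 K/W
R_extruded polystyrene = R_total − R_other = 2.963 K/W
k = L/(R·A) = 0.17/(2.963×1.77)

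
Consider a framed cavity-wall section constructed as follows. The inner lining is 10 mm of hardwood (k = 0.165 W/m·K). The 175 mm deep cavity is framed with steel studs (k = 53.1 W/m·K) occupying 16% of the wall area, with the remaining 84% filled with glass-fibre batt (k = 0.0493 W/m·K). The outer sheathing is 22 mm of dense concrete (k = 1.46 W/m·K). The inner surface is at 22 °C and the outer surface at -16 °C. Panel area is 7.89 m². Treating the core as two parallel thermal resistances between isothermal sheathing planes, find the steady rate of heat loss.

Q ≈ 3120 W

Sheathing layers in series; stud and cavity paths in parallel between them.
R_inner = 0.01/(0.165×7.89) = 0.007681 K/W
R_stud  = 0.175/(53.1×0.16×7.89) = 0.002611 K/W
R_cav   = 0.175/(0.0493×0.84×7.89) = 0.5356 K/W
1/R_core = 1/R_stud + 1/R_cav → R_core = 0.002598 K/W
R_outer = 0.022/(1.46×7.89) = 0.00191 K/W
R_total = 0.01219 K/W
Q = ΔT/R_total = 38/0.01219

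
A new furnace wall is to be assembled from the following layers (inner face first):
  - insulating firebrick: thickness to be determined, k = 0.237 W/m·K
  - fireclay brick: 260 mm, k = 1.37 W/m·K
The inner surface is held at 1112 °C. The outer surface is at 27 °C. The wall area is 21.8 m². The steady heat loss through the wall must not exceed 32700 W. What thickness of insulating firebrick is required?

L ≈ 126 mm

Thermal resistances in series:
R_fireclay brick = L/(kA) = 0.26/(1.37×21.8) = 0.008706 K/W
Sum of the known resistances R_other = 0.008706 K/W
Required total resistance R_tot = ΔT/Q_allow = 1085/32700 = 0.03318 K/W
R_insulating firebrick = R_tot − R_other = 0.02447 K/W
L = R·k·A = 0.02447×0.237×21.8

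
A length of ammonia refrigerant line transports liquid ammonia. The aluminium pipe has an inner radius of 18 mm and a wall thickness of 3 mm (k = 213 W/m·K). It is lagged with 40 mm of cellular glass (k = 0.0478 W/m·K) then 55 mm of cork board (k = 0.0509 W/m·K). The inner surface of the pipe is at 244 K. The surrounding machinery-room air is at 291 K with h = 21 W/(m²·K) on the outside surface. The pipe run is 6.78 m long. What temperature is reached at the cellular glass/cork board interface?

Per-layer cylindrical resistances, series-summed:
R_aluminium pipe wall = ln(21/18)/(2π×213×6.78) = 1.699×10^-5 K/W
R_cellular glass = ln(61/21)/(2π×0.0478×6.78) = 0.5237 K/W
R_cork board = ln(116/61)/(2π×0.0509×6.78) = 0.2964 K/W
R_outer film = 1/(h_o·2πr_oL) = 1/(21×2π×0.116×6.78) = 0.009636 K/W
R_total = 0.8297 K/W
Q = ΔT/R_total = 47/0.8297
Q = 56.6 W
T_interface = T_inner + Q·ΣR(inner→interface) = 244 + 56.6×0.5237

T ≈ 274 K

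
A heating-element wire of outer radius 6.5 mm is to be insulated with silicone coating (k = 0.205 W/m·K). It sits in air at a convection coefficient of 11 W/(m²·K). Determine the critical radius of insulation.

For a cylinder r_cr = k/h = 0.205/11
r_cr = 18.6 mm; since the bare radius (6.5 mm) is below r_cr, adding a thin layer of insulation will *increase* heat loss.

r_cr ≈ 18.6 mm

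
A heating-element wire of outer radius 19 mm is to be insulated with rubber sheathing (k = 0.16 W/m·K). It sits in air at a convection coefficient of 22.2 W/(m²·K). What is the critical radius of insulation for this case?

r_cr ≈ 7.21 mm

For a cylinder r_cr = k/h = 0.16/22.2
r_cr = 7.21 mm; since the bare radius (19 mm) is above r_cr, any added insulation will reduce heat loss.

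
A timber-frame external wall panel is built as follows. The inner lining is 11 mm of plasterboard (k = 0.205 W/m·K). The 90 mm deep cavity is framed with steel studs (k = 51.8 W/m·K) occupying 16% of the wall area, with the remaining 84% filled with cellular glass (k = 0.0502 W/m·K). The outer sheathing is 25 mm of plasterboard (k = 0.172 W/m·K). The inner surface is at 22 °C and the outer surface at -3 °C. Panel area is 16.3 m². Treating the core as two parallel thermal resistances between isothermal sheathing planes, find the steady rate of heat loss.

Sheathing layers in series; stud and cavity paths in parallel between them.
R_inner = 0.011/(0.205×16.3) = 0.003292 K/W
R_stud  = 0.09/(51.8×0.16×16.3) = 6.662×10^-4 K/W
R_cav   = 0.09/(0.0502×0.84×16.3) = 0.1309 K/W
1/R_core = 1/R_stud + 1/R_cav → R_core = 6.628×10^-4 K/W
R_outer = 0.025/(0.172×16.3) = 0.008917 K/W
R_total = 0.01287 K/W
Q = ΔT/R_total = 25/0.01287

Q ≈ 1940 W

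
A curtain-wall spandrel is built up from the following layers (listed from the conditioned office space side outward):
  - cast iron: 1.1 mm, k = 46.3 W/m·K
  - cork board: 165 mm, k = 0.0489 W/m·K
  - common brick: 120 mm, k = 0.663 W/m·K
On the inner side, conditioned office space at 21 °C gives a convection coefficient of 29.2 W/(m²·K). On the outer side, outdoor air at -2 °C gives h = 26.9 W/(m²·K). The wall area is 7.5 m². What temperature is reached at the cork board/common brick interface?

T ≈ -0.616 °C

Series thermal resistances:
R_inner film = 1/(h_i·A) = 1/(29.2×7.5) = 0.004566 K/W
R_cast iron = L/(kA) = 0.0011/(46.3×7.5) = 3.168×10^-6 K/W
R_cork board = L/(kA) = 0.165/(0.0489×7.5) = 0.4499 K/W
R_common brick = L/(kA) = 0.12/(0.663×7.5) = 0.02413 K/W
R_outer film = 1/(h_o·A) = 1/(26.9×7.5) = 0.004957 K/W
R_total = 0.4836 K/W;  Q = ΔT/R_total = 23/0.4836 = 47.56 W
T_interface = T_inner − Q·ΣR(inner→interface) = 21 − 47.6×0.4545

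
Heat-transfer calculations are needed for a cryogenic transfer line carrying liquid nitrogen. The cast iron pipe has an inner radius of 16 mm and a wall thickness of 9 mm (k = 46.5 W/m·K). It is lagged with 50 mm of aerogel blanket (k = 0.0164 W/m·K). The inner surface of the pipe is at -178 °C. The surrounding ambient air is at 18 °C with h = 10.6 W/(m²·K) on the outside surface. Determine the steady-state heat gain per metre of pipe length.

q′ ≈ 18 W/m

Radial resistances (cylindrical: R_cond = ln(r_o/r_i)/(2πkL), R_conv = 1/(h·2πrL)):
R_cast iron pipe wall = ln(25/16)/(2π×46.5×1) = 0.001528 K/W
R_aerogel blanket = ln(75/25)/(2π×0.0164×1) = 10.66 K/W
R_outer film = 1/(h_o·2πr_oL) = 1/(10.6×2π×0.075×1) = 0.2002 K/W
R_total = 10.86 K/W
Q = ΔT/R_total = 196/10.86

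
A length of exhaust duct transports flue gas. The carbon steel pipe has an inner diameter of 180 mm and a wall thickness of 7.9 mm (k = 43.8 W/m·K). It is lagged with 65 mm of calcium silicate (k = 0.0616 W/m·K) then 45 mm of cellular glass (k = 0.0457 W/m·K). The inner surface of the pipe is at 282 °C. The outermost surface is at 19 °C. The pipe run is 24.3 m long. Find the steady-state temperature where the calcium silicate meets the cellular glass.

T ≈ 122 °C

For a radial system each layer contributes R = ln(r_out/r_in)/(2πkL); films add R = 1/(hA).
R_carbon steel pipe wall = ln(97.9/90)/(2π×43.8×24.3) = 1.258×10^-5 K/W
R_calcium silicate = ln(162.9/97.9)/(2π×0.0616×24.3) = 0.05414 K/W
R_cellular glass = ln(207.9/162.9)/(2π×0.0457×24.3) = 0.03496 K/W
R_total = 0.08911 K/W
Q = ΔT/R_total = 263/0.08911
Q = 2950 W
T_interface = T_inner − Q·ΣR(inner→interface) = 282 − 2950×0.05415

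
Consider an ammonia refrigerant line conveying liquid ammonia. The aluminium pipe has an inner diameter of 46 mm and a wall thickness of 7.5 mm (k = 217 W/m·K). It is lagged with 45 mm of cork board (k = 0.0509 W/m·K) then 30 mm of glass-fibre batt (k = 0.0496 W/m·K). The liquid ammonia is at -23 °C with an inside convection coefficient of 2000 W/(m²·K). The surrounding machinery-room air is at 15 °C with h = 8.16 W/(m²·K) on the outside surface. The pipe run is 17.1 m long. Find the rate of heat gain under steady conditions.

Per-layer cylindrical resistances, series-summed:
R_inner film = 1/(h_i·2πr₁L) = 1/(2000×2π×0.023×17.1) = 2.023×10^-4 K/W
R_aluminium pipe wall = ln(30.5/23)/(2π×217×17.1) = 1.211×10^-5 K/W
R_cork board = ln(75.5/30.5)/(2π×0.0509×17.1) = 0.1657 K/W
R_glass-fibre batt = ln(105.5/75.5)/(2π×0.0496×17.1) = 0.06278 K/W
R_outer film = 1/(h_o·2πr_oL) = 1/(8.16×2π×0.1055×17.1) = 0.01081 K/W
R_total = 0.2395 K/W
Q = ΔT/R_total = 38/0.2395

Q ≈ 159 W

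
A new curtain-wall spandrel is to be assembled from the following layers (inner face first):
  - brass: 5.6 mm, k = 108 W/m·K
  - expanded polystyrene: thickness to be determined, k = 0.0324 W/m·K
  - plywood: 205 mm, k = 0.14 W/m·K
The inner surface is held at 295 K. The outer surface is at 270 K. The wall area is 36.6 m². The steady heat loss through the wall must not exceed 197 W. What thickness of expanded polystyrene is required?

Using the resistance-network approach (series):
R_brass = L/(kA) = 0.0056/(108×36.6) = 1.417×10^-6 K/W
R_plywood = L/(kA) = 0.205/(0.14×36.6) = 0.04001 K/W
Sum of the known resistances R_other = 0.04001 K/W
Required total resistance R_tot = ΔT/Q_allow = 25/197 = 0.1269 K/W
R_expanded polystyrene = R_tot − R_other = 0.08689 K/W
L = R·k·A = 0.08689×0.0324×36.6

L ≈ 103 mm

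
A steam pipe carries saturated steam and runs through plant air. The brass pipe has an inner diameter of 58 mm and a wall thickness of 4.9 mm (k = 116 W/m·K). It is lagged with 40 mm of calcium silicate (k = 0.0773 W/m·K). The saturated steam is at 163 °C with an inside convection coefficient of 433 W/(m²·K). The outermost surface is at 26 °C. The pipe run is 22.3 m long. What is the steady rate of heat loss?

Q ≈ 1890 W

Per-layer cylindrical resistances, series-summed:
R_inner film = 1/(h_i·2πr₁L) = 1/(433×2π×0.029×22.3) = 5.684×10^-4 K/W
R_brass pipe wall = ln(33.9/29)/(2π×116×22.3) = 9.605×10^-6 K/W
R_calcium silicate = ln(73.9/33.9)/(2π×0.0773×22.3) = 0.07195 K/W
R_total = 0.07253 K/W
Q = ΔT/R_total = 137/0.07253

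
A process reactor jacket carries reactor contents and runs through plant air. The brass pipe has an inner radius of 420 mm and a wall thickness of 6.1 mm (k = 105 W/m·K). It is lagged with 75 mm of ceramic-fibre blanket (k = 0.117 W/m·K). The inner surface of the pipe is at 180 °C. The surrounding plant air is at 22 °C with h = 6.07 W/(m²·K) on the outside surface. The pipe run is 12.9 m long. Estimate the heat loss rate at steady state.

Treating each annulus and film as a series resistance:
R_brass pipe wall = ln(426.1/420)/(2π×105×12.9) = 1.694×10^-6 K/W
R_ceramic-fibre blanket = ln(501.1/426.1)/(2π×0.117×12.9) = 0.0171 K/W
R_outer film = 1/(h_o·2πr_oL) = 1/(6.07×2π×0.5011×12.9) = 0.004056 K/W
R_total = 0.02115 K/W
Q = ΔT/R_total = 158/0.02115

Q ≈ 7470 W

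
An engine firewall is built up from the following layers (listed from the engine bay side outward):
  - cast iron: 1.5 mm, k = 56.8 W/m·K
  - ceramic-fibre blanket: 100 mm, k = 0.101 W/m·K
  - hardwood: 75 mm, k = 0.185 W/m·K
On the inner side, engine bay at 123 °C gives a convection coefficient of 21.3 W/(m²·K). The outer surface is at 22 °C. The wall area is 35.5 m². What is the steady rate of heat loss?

Model the wall as resistances in series:
R_inner film = 1/(h_i·A) = 1/(21.3×35.5) = 0.001322 K/W
R_cast iron = L/(kA) = 0.0015/(56.8×35.5) = 7.439×10^-7 K/W
R_ceramic-fibre blanket = L/(kA) = 0.1/(0.101×35.5) = 0.02789 K/W
R_hardwood = L/(kA) = 0.075/(0.185×35.5) = 0.01142 K/W
R_total = 0.04063 K/W
Q = ΔT / R_total = 101 / 0.04063

Q ≈ 2490 W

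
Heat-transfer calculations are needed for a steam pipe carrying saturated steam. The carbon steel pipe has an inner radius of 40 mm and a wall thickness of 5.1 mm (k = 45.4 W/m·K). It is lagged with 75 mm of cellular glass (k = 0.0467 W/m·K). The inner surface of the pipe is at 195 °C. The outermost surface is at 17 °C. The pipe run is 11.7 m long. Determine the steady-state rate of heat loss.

For a radial system each layer contributes R = ln(r_out/r_in)/(2πkL); films add R = 1/(hA).
R_carbon steel pipe wall = ln(45.1/40)/(2π×45.4×11.7) = 3.596×10^-5 K/W
R_cellular glass = ln(120.1/45.1)/(2π×0.0467×11.7) = 0.2853 K/W
R_total = 0.2853 K/W
Q = ΔT/R_total = 178/0.2853

Q ≈ 624 W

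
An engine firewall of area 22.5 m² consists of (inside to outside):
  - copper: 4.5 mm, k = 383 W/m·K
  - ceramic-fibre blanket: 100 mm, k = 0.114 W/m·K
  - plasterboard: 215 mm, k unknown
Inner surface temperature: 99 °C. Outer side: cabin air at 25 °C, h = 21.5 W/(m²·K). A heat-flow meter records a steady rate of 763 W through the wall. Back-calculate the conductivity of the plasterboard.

Thermal resistances in series:
R_copper = L/(kA) = 0.0045/(383×22.5) = 5.222×10^-7 K/W
R_ceramic-fibre blanket = L/(kA) = 0.1/(0.114×22.5) = 0.03899 K/W
R_outer film = 1/(h_o·A) = 1/(21.5×22.5) = 0.002067 K/W
Sum of known resistances R_other = 0.04105 K/W
Total R = ΔT/Q = 74/763 = 0.09699 K/W
R_plasterboard = R_total − R_other = 0.05593 K/W
k = L/(R·A) = 0.215/(0.05593×22.5)

k ≈ 0.171 W/(m·K)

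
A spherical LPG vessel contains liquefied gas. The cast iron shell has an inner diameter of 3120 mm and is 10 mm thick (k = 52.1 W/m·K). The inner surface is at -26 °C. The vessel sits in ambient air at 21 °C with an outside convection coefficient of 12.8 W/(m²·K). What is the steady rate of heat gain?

Q ≈ 18600 W

Radial (spherical) resistances in series:
R_cast iron shell = (1/1.56 − 1/1.57)/(4π×52.1) = 6.236×10^-6 K/W
R_outer film = 1/(h·4πr_o²) = 1/(12.8×4π×1.57²) = 0.002522 K/W
R_total = 0.002528 K/W
Q = ΔT/R_total = 47/0.002528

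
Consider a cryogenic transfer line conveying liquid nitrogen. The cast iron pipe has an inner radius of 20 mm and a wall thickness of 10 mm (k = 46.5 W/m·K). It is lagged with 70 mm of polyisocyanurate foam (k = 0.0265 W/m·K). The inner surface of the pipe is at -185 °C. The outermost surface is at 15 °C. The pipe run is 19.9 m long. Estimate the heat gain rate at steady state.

Q ≈ 550 W

Per-layer cylindrical resistances, series-summed:
R_cast iron pipe wall = ln(30/20)/(2π×46.5×19.9) = 6.974×10^-5 K/W
R_polyisocyanurate foam = ln(100/30)/(2π×0.0265×19.9) = 0.3634 K/W
R_total = 0.3634 K/W
Q = ΔT/R_total = 200/0.3634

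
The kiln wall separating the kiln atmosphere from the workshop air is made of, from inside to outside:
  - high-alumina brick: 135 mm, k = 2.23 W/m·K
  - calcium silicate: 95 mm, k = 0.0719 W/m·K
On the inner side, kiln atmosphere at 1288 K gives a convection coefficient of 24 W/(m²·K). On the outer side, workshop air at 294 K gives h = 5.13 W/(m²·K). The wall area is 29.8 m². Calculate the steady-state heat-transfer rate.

Q ≈ 18300 W

Thermal resistances in series:
R_inner film = 1/(h_i·A) = 1/(24×29.8) = 0.001398 K/W
R_high-alumina brick = L/(kA) = 0.135/(2.23×29.8) = 0.002031 K/W
R_calcium silicate = L/(kA) = 0.095/(0.0719×29.8) = 0.04434 K/W
R_outer film = 1/(h_o·A) = 1/(5.13×29.8) = 0.006541 K/W
R_total = 0.05431 K/W
Q = ΔT / R_total = 994 / 0.05431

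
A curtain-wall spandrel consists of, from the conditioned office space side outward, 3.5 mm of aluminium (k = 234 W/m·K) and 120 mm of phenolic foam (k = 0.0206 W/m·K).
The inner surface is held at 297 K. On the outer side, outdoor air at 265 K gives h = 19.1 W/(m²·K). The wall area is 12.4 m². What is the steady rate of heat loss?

Thermal resistances in series:
R_aluminium = L/(kA) = 0.0035/(234×12.4) = 1.206×10^-6 K/W
R_phenolic foam = L/(kA) = 0.12/(0.0206×12.4) = 0.4698 K/W
R_outer film = 1/(h_o·A) = 1/(19.1×12.4) = 0.004222 K/W
R_total = 0.474 K/W
Q = ΔT / R_total = 32 / 0.474

Q ≈ 67.5 W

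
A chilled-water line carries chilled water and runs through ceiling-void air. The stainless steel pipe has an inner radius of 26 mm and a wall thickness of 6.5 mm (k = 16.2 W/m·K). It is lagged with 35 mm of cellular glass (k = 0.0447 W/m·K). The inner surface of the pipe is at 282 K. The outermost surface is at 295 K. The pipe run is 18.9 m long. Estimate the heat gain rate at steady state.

For a radial system each layer contributes R = ln(r_out/r_in)/(2πkL); films add R = 1/(hA).
R_stainless steel pipe wall = ln(32.5/26)/(2π×16.2×18.9) = 1.16×10^-4 K/W
R_cellular glass = ln(67.5/32.5)/(2π×0.0447×18.9) = 0.1377 K/W
R_total = 0.1378 K/W
Q = ΔT/R_total = 13/0.1378

Q ≈ 94.3 W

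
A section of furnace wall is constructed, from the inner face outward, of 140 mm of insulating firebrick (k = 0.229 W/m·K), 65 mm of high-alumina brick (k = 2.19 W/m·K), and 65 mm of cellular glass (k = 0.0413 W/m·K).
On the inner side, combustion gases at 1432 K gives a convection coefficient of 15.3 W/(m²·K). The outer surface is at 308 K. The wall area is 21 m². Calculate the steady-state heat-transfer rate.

Using the resistance-network approach (series):
R_inner film = 1/(h_i·A) = 1/(15.3×21) = 0.003112 K/W
R_insulating firebrick = L/(kA) = 0.14/(0.229×21) = 0.02911 K/W
R_high-alumina brick = L/(kA) = 0.065/(2.19×21) = 0.001413 K/W
R_cellular glass = L/(kA) = 0.065/(0.0413×21) = 0.07495 K/W
R_total = 0.1086 K/W
Q = ΔT / R_total = 1124 / 0.1086

Q ≈ 10400 W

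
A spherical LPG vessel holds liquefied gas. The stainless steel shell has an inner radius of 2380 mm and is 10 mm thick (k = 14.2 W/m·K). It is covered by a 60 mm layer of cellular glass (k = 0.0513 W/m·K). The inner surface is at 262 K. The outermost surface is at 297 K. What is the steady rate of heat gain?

Q ≈ 2200 W

Each spherical layer contributes R = (1/r_i − 1/r_o)/(4πk):
R_stainless steel shell = (1/2.38 − 1/2.39)/(4π×14.2) = 9.852×10^-6 K/W
R_cellular glass = (1/2.39 − 1/2.45)/(4π×0.0513) = 0.01589 K/W
R_total = 0.0159 K/W
Q = ΔT/R_total = 35/0.0159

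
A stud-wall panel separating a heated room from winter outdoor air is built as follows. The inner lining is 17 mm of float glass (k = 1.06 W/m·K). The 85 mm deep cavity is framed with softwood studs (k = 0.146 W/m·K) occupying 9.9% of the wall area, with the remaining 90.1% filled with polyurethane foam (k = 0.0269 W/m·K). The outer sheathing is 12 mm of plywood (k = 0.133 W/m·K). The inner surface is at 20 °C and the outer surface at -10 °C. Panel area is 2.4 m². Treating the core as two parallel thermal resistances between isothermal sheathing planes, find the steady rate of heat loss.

Sheathing layers in series; stud and cavity paths in parallel between them.
R_inner = 0.017/(1.06×2.4) = 0.006682 K/W
R_stud  = 0.085/(0.146×0.099×2.4) = 2.45 K/W
R_cav   = 0.085/(0.0269×0.901×2.4) = 1.461 K/W
1/R_core = 1/R_stud + 1/R_cav → R_core = 0.9154 K/W
R_outer = 0.012/(0.133×2.4) = 0.03759 K/W
R_total = 0.9597 K/W
Q = ΔT/R_total = 30/0.9597

Q ≈ 31.3 W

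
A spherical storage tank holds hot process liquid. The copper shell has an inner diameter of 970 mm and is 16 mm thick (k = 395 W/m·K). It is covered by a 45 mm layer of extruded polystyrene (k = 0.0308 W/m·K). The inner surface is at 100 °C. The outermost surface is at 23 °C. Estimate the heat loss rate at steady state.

Q ≈ 181 W

For a spherical shell R = (1/r₁ − 1/r₂)/(4πk); film R = 1/(h·4πr²). In series:
R_copper shell = (1/0.485 − 1/0.501)/(4π×395) = 1.327×10^-5 K/W
R_extruded polystyrene = (1/0.501 − 1/0.546)/(4π×0.0308) = 0.425 K/W
R_total = 0.425 K/W
Q = ΔT/R_total = 77/0.425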